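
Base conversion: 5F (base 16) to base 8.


5F (base 16) = 95 (decimal)
95 (decimal) = 137 (base 8)


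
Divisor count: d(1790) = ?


1790 = 2^1 × 5^1 × 179^1
d(1790) = (1+1) × (1+1) × (1+1) = 8

8 divisors


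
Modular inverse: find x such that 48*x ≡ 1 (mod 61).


Use the extended Euclidean algorithm on (61, 48); each row r = 61*s + 48*t:
r=61, s=1, t=0
r=48, s=0, t=1
q=1: r=13, s=1, t=-1   [61*(1) + 48*(-1) = 13]
q=3: r=9, s=-3, t=4   [61*(-3) + 48*(4) = 9]
q=1: r=4, s=4, t=-5   [61*(4) + 48*(-5) = 4]
q=2: r=1, s=-11, t=14   [61*(-11) + 48*(14) = 1]
q=4: r=0, s=48, t=-61   [61*(48) + 48*(-61) = 0]
GCD = 1 with t = 14, so 48*(14) ≡ 1 (mod 61)
Inverse = 14 mod 61 = 14
Check: 48 * 14 = 672 ≡ 1 (mod 61)

48^(-1) ≡ 14 (mod 61)


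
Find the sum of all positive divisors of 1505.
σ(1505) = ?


Divisors of 1505: 1, 5, 7, 35, 43, 215, 301, 1505
Sum = 1 + 5 + 7 + 35 + 43 + 215 + 301 + 1505 = 2112

σ(1505) = 2112


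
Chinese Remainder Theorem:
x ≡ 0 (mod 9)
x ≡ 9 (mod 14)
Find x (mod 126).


M = 9*14 = 126
M1 = M/9 = 14, M2 = M/14 = 9
M1^(-1) mod 9 = 2, M2^(-1) mod 14 = 11
x = 0*14*2 + 9*9*11 = 891
891 mod 126 = 9
Check: 9 mod 9 = 0 ✓, 9 mod 14 = 9 ✓

x ≡ 9 (mod 126)


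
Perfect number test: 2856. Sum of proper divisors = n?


Proper divisors of 2856: 1, 2, 3, 4, 6, 7, 8, 12, 14, 17, 21, 24, 28, 34, 42, 51, 56, 68, 84, 102, 119, 136, 168, 204, 238, 357, 408, 476, 714, 952, 1428
Sum = 1 + 2 + 3 + 4 + 6 + 7 + 8 + 12 + 14 + 17 + 21 + 24 + 28 + 34 + 42 + 51 + 56 + 68 + 84 + 102 + 119 + 136 + 168 + 204 + 238 + 357 + 408 + 476 + 714 + 952 + 1428 = 5784

No, 2856 is not perfect (5784 ≠ 2856)


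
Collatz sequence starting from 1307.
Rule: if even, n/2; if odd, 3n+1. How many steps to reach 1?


1307 → 3922 → 1961 → 5884 → 2942 → 1471 → 4414 → 2207 → 6622 → 3311 → 9934 → 4967 → 14902 → 7451 → 22354 → 11177 → 33532 → 16766 → 8383 → 25150 → 12575 → 37726 → 18863 → 56590 → 28295 → 84886 → 42443 → 127330 → 63665 → 190996 → 95498 → 47749 → 143248 → 71624 → 35812 → 17906 → 8953 → 26860 → 13430 → 6715 → 20146 → 10073 → 30220 → 15110 → 7555 → 22666 → 11333 → 34000 → 17000 → 8500 → 4250 → 2125 → 6376 → 3188 → 1594 → 797 → 2392 → 1196 → 598 → 299 → 898 → 449 → 1348 → 674 → 337 → 1012 → 506 → 253 → 760 → 380 → 190 → 95 → 286 → 143 → 430 → 215 → 646 → 323 → 970 → 485 → 1456 → 728 → 364 → 182 → 91 → 274 → 137 → 412 → 206 → 103 → 310 → 155 → 466 → 233 → 700 → 350 → 175 → 526 → 263 → 790 → 395 → 1186 → 593 → 1780 → 890 → 445 → 1336 → 668 → 334 → 167 → 502 → 251 → 754 → 377 → 1132 → 566 → 283 → 850 → 425 → 1276 → 638 → 319 → 958 → 479 → 1438 → 719 → 2158 → 1079 → 3238 → 1619 → 4858 → 2429 → 7288 → 3644 → 1822 → 911 → 2734 → 1367 → 4102 → 2051 → 6154 → 3077 → 9232 → 4616 → 2308 → 1154 → 577 → 1732 → 866 → 433 → 1300 → 650 → 325 → 976 → 488 → 244 → 122 → 61 → 184 → 92 → 46 → 23 → 70 → 35 → 106 → 53 → 160 → 80 → 40 → 20 → 10 → 5 → 16 → 8 → 4 → 2 → 1
Total steps = 176

176 steps


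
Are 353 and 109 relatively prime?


Euclidean algorithm:
353 = 3 * 109 + 26
109 = 4 * 26 + 5
26 = 5 * 5 + 1
5 = 5 * 1 + 0
GCD(353, 109) = 1

Yes, coprime (GCD = 1)


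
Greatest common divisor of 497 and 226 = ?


497 = 2 * 226 + 45
226 = 5 * 45 + 1
45 = 45 * 1 + 0
GCD = 1


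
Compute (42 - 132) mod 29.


42 - 132 = -90
-90 mod 29 = 26


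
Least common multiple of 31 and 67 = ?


GCD(31, 67) = 1
LCM = 31*67/1 = 2077/1 = 2077

LCM = 2077


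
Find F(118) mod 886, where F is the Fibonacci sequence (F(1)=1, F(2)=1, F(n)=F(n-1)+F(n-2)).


F(k) mod 886 for k=1..118:
1, 1, 2, 3, 5, 8, 13, 21, 34, 55, 89, 144, 233, 377, 610, 101, 711, 812, 637, 563, 314, 877, 305, 296, 601, 11, 612, 623, 349, 86, 435, 521, 70, 591, 661, 366, 141, 507, 648, 269, 31, 300, 331, 631, 76, 707, 783, 604, 501, 219, 720, 53, 773, 826, 713, 653, 480, 247, 727, 88, 815, 17, 832, 849, 795, 758, 667, 539, 320, 859, 293, 266, 559, 825, 498, 437, 49, 486, 535, 135, 670, 805, 589, 508, 211, 719, 44, 763, 807, 684, 605, 403, 122, 525, 647, 286, 47, 333, 380, 713, 207, 34, 241, 275, 516, 791, 421, 326, 747, 187, 48, 235, 283, 518, 801, 433, 348, 781
F(118) mod 886 = 781


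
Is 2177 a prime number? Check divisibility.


2177 / 7 = 311 (exact division)
2177 is NOT prime.

No, 2177 is not prime


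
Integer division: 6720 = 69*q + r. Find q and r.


6720 = 69 * 97 + 27
Check: 6693 + 27 = 6720

q = 97, r = 27


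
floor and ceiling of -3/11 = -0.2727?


-3/11 = -0.2727
floor = -1
ceil = 0

floor = -1, ceil = 0


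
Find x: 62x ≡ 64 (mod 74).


GCD(62, 74) = 2 divides 64
Divide: 31x ≡ 32 (mod 37)
x ≡ 7 (mod 37)


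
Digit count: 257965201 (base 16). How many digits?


257965201 in base 16 = F603C91
Number of digits = 7

7 digits (base 16)


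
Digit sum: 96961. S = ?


9 + 6 + 9 + 6 + 1 = 31


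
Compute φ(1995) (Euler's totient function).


1995 = 3 × 5 × 7 × 19
Prime factors: 3, 5, 7, 19
φ(1995) = 1995 × (1-1/3) × (1-1/5) × (1-1/7) × (1-1/19)
= 1995 × 2/3 × 4/5 × 6/7 × 18/19 = 864

φ(1995) = 864


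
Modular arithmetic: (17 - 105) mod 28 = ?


17 - 105 = -88
-88 mod 28 = 24


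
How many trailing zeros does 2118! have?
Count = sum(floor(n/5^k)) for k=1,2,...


floor(2118/5) = 423
floor(2118/25) = 84
floor(2118/125) = 16
floor(2118/625) = 3
Total = 526

526 trailing zeros


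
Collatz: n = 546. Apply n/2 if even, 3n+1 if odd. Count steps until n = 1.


546 → 273 → 820 → 410 → 205 → 616 → 308 → 154 → 77 → 232 → 116 → 58 → 29 → 88 → 44 → 22 → 11 → 34 → 17 → 52 → 26 → 13 → 40 → 20 → 10 → 5 → 16 → 8 → 4 → 2 → 1
Total steps = 30

30 steps


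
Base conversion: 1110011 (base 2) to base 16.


1110011 (base 2) = 115 (decimal)
115 (decimal) = 73 (base 16)


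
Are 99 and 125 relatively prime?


Euclidean algorithm:
125 = 1 * 99 + 26
99 = 3 * 26 + 21
26 = 1 * 21 + 5
21 = 4 * 5 + 1
5 = 5 * 1 + 0
GCD(99, 125) = 1

Yes, coprime (GCD = 1)


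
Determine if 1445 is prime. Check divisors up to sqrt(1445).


1445 / 5 = 289 (exact division)
1445 is NOT prime.

No, 1445 is not prime


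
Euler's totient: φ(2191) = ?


2191 = 7 × 313
Prime factors: 7, 313
φ(2191) = 2191 × (1-1/7) × (1-1/313)
= 2191 × 6/7 × 312/313 = 1872

φ(2191) = 1872


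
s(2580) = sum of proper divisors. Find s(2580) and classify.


Proper divisors: 1, 2, 3, 4, 5, 6, 10, 12, 15, 20, 30, 43, 60, 86, 129, 172, 215, 258, 430, 516, 645, 860, 1290
Sum = 1 + 2 + 3 + 4 + 5 + 6 + 10 + 12 + 15 + 20 + 30 + 43 + 60 + 86 + 129 + 172 + 215 + 258 + 430 + 516 + 645 + 860 + 1290 = 4812
4812 > 2580 → abundant

s(2580) = 4812 (abundant)


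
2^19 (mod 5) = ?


2^1 mod 5 = 2
2^2 mod 5 = 4
2^3 mod 5 = 3
2^4 mod 5 = 1
2^5 mod 5 = 2
2^6 mod 5 = 4
2^7 mod 5 = 3
2^8 mod 5 = 1
2^9 mod 5 = 2
2^10 mod 5 = 4
2^11 mod 5 = 3
2^12 mod 5 = 1
2^13 mod 5 = 2
2^14 mod 5 = 4
2^15 mod 5 = 3
2^16 mod 5 = 1
2^17 mod 5 = 2
2^18 mod 5 = 4
2^19 mod 5 = 3


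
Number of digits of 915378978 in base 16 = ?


915378978 in base 16 = 368F9322
Number of digits = 8

8 digits (base 16)


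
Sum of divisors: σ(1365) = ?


Divisors of 1365: 1, 3, 5, 7, 13, 15, 21, 35, 39, 65, 91, 105, 195, 273, 455, 1365
Sum = 1 + 3 + 5 + 7 + 13 + 15 + 21 + 35 + 39 + 65 + 91 + 105 + 195 + 273 + 455 + 1365 = 2688

σ(1365) = 2688


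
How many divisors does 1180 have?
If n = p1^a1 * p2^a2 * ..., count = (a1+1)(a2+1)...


1180 = 2^2 × 5^1 × 59^1
d(1180) = (2+1) × (1+1) × (1+1) = 12

12 divisors


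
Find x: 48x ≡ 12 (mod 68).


GCD(48, 68) = 4 divides 12
Divide: 12x ≡ 3 (mod 17)
x ≡ 13 (mod 17)


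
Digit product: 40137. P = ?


4 × 0 × 1 × 3 × 7 = 0


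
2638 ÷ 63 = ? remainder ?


2638 = 63 * 41 + 55
Check: 2583 + 55 = 2638

q = 41, r = 55


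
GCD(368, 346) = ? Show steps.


368 = 1 * 346 + 22
346 = 15 * 22 + 16
22 = 1 * 16 + 6
16 = 2 * 6 + 4
6 = 1 * 4 + 2
4 = 2 * 2 + 0
GCD = 2


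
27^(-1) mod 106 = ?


Use the extended Euclidean algorithm on (106, 27); each row r = 106*s + 27*t:
r=106, s=1, t=0
r=27, s=0, t=1
q=3: r=25, s=1, t=-3   [106*(1) + 27*(-3) = 25]
q=1: r=2, s=-1, t=4   [106*(-1) + 27*(4) = 2]
q=12: r=1, s=13, t=-51   [106*(13) + 27*(-51) = 1]
q=2: r=0, s=-27, t=106   [106*(-27) + 27*(106) = 0]
GCD = 1 with t = -51, so 27*(-51) ≡ 1 (mod 106)
Inverse = -51 mod 106 = 55
Check: 27 * 55 = 1485 ≡ 1 (mod 106)

27^(-1) ≡ 55 (mod 106)


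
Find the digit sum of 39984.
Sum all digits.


3 + 9 + 9 + 8 + 4 = 33


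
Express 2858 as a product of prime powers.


2858 / 2 = 1429
1429 / 1429 = 1
2858 = 2 × 1429


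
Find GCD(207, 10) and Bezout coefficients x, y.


Tabular extended Euclidean (each row: r = 207*s + 10*t):
r=207, s=1, t=0
r=10, s=0, t=1
q=20: r=7, s=1, t=-20   [207*(1) + 10*(-20) = 7]
q=1: r=3, s=-1, t=21   [207*(-1) + 10*(21) = 3]
q=2: r=1, s=3, t=-62   [207*(3) + 10*(-62) = 1]
q=3: r=0, s=-10, t=207   [207*(-10) + 10*(207) = 0]
GCD = 1; from the row with r=1: x=3, y=-62
Check: 207*(3) + 10*(-62) = 621 - 620 = 1

GCD = 1, x = 3, y = -62


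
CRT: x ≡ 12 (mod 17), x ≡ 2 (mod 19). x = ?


M = 17*19 = 323
M1 = M/17 = 19, M2 = M/19 = 17
M1^(-1) mod 17 = 9, M2^(-1) mod 19 = 9
x = 12*19*9 + 2*17*9 = 2358
2358 mod 323 = 97
Check: 97 mod 17 = 12 ✓, 97 mod 19 = 2 ✓

x ≡ 97 (mod 323)


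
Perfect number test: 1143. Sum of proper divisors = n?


Proper divisors of 1143: 1, 3, 9, 127, 381
Sum = 1 + 3 + 9 + 127 + 381 = 521

No, 1143 is not perfect (521 ≠ 1143)


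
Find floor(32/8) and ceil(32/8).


32/8 = 4.0000
floor = 4
ceil = 4

floor = 4, ceil = 4


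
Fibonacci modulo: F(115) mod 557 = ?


F(k) mod 557 for k=1..115:
1, 1, 2, 3, 5, 8, 13, 21, 34, 55, 89, 144, 233, 377, 53, 430, 483, 356, 282, 81, 363, 444, 250, 137, 387, 524, 354, 321, 118, 439, 0, 439, 439, 321, 203, 524, 170, 137, 307, 444, 194, 81, 275, 356, 74, 430, 504, 377, 324, 144, 468, 55, 523, 21, 544, 8, 552, 3, 555, 1, 556, 0, 556, 556, 555, 554, 552, 549, 544, 536, 523, 502, 468, 413, 324, 180, 504, 127, 74, 201, 275, 476, 194, 113, 307, 420, 170, 33, 203, 236, 439, 118, 0, 118, 118, 236, 354, 33, 387, 420, 250, 113, 363, 476, 282, 201, 483, 127, 53, 180, 233, 413, 89, 502, 34
F(115) mod 557 = 34


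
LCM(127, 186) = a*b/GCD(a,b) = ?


GCD(127, 186) = 1
LCM = 127*186/1 = 23622/1 = 23622

LCM = 23622


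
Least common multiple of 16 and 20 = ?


GCD(16, 20) = 4
LCM = 16*20/4 = 320/4 = 80

LCM = 80


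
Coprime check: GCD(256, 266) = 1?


Euclidean algorithm:
266 = 1 * 256 + 10
256 = 25 * 10 + 6
10 = 1 * 6 + 4
6 = 1 * 4 + 2
4 = 2 * 2 + 0
GCD(256, 266) = 2

No, not coprime (GCD = 2)


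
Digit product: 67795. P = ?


6 × 7 × 7 × 9 × 5 = 13230


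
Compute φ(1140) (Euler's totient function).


1140 = 2^2 × 3 × 5 × 19
Prime factors: 2, 3, 5, 19
φ(1140) = 1140 × (1-1/2) × (1-1/3) × (1-1/5) × (1-1/19)
= 1140 × 1/2 × 2/3 × 4/5 × 18/19 = 288

φ(1140) = 288


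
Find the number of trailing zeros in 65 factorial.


floor(65/5) = 13
floor(65/25) = 2
Total = 15

15 trailing zeros


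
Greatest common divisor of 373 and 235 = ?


373 = 1 * 235 + 138
235 = 1 * 138 + 97
138 = 1 * 97 + 41
97 = 2 * 41 + 15
41 = 2 * 15 + 11
15 = 1 * 11 + 4
11 = 2 * 4 + 3
4 = 1 * 3 + 1
3 = 3 * 1 + 0
GCD = 1


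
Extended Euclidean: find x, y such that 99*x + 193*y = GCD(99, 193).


Tabular extended Euclidean (each row: r = 99*s + 193*t):
r=99, s=1, t=0
r=193, s=0, t=1
q=0: r=99, s=1, t=0   [99*(1) + 193*(0) = 99]
q=1: r=94, s=-1, t=1   [99*(-1) + 193*(1) = 94]
q=1: r=5, s=2, t=-1   [99*(2) + 193*(-1) = 5]
q=18: r=4, s=-37, t=19   [99*(-37) + 193*(19) = 4]
q=1: r=1, s=39, t=-20   [99*(39) + 193*(-20) = 1]
q=4: r=0, s=-193, t=99   [99*(-193) + 193*(99) = 0]
GCD = 1; from the row with r=1: x=39, y=-20
Check: 99*(39) + 193*(-20) = 3861 - 3860 = 1

GCD = 1, x = 39, y = -20


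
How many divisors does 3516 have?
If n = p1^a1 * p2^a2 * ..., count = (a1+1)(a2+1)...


3516 = 2^2 × 3^1 × 293^1
d(3516) = (2+1) × (1+1) × (1+1) = 12

12 divisors


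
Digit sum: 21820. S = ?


2 + 1 + 8 + 2 + 0 = 13


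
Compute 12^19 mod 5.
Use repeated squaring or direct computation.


12^1 mod 5 = 2
12^2 mod 5 = 4
12^3 mod 5 = 3
12^4 mod 5 = 1
12^5 mod 5 = 2
12^6 mod 5 = 4
12^7 mod 5 = 3
12^8 mod 5 = 1
12^9 mod 5 = 2
12^10 mod 5 = 4
12^11 mod 5 = 3
12^12 mod 5 = 1
12^13 mod 5 = 2
12^14 mod 5 = 4
12^15 mod 5 = 3
12^16 mod 5 = 1
12^17 mod 5 = 2
12^18 mod 5 = 4
12^19 mod 5 = 3


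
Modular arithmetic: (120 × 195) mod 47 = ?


120 × 195 = 23400
23400 mod 47 = 41


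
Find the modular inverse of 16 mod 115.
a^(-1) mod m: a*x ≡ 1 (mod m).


Use the extended Euclidean algorithm on (115, 16); each row r = 115*s + 16*t:
r=115, s=1, t=0
r=16, s=0, t=1
q=7: r=3, s=1, t=-7   [115*(1) + 16*(-7) = 3]
q=5: r=1, s=-5, t=36   [115*(-5) + 16*(36) = 1]
q=3: r=0, s=16, t=-115   [115*(16) + 16*(-115) = 0]
GCD = 1 with t = 36, so 16*(36) ≡ 1 (mod 115)
Inverse = 36 mod 115 = 36
Check: 16 * 36 = 576 ≡ 1 (mod 115)

16^(-1) ≡ 36 (mod 115)


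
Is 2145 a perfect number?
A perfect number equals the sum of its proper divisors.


Proper divisors of 2145: 1, 3, 5, 11, 13, 15, 33, 39, 55, 65, 143, 165, 195, 429, 715
Sum = 1 + 3 + 5 + 11 + 13 + 15 + 33 + 39 + 55 + 65 + 143 + 165 + 195 + 429 + 715 = 1887

No, 2145 is not perfect (1887 ≠ 2145)


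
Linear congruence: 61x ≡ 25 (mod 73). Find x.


GCD(61, 73) = 1, unique solution
a^(-1) mod 73 = 6
x = 6 * 25 mod 73 = 4

x ≡ 4 (mod 73)


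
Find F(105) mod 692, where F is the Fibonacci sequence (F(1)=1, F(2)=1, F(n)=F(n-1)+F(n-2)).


F(k) mod 692 for k=1..105:
1, 1, 2, 3, 5, 8, 13, 21, 34, 55, 89, 144, 233, 377, 610, 295, 213, 508, 29, 537, 566, 411, 285, 4, 289, 293, 582, 183, 73, 256, 329, 585, 222, 115, 337, 452, 97, 549, 646, 503, 457, 268, 33, 301, 334, 635, 277, 220, 497, 25, 522, 547, 377, 232, 609, 149, 66, 215, 281, 496, 85, 581, 666, 555, 529, 392, 229, 621, 158, 87, 245, 332, 577, 217, 102, 319, 421, 48, 469, 517, 294, 119, 413, 532, 253, 93, 346, 439, 93, 532, 625, 465, 398, 171, 569, 48, 617, 665, 590, 563, 461, 332, 101, 433, 534
F(105) mod 692 = 534


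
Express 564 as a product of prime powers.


564 / 2 = 282
282 / 2 = 141
141 / 3 = 47
47 / 47 = 1
564 = 2^2 × 3 × 47


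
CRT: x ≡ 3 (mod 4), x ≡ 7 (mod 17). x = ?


M = 4*17 = 68
M1 = M/4 = 17, M2 = M/17 = 4
M1^(-1) mod 4 = 1, M2^(-1) mod 17 = 13
x = 3*17*1 + 7*4*13 = 415
415 mod 68 = 7
Check: 7 mod 4 = 3 ✓, 7 mod 17 = 7 ✓

x ≡ 7 (mod 68)


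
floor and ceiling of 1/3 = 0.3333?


1/3 = 0.3333
floor = 0
ceil = 1

floor = 0, ceil = 1


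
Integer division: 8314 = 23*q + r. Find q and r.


8314 = 23 * 361 + 11
Check: 8303 + 11 = 8314

q = 361, r = 11


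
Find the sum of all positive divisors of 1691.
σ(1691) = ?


Divisors of 1691: 1, 19, 89, 1691
Sum = 1 + 19 + 89 + 1691 = 1800

σ(1691) = 1800


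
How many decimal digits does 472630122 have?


472630122 has 9 digits in base 10
floor(log10(472630122)) + 1 = floor(8.6745) + 1 = 9

9 digits (base 10)


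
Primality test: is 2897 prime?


Check divisors up to sqrt(2897) = 53.8238
No divisors found.
2897 is prime.

Yes, 2897 is prime


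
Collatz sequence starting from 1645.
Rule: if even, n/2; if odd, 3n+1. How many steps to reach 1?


1645 → 4936 → 2468 → 1234 → 617 → 1852 → 926 → 463 → 1390 → 695 → 2086 → 1043 → 3130 → 1565 → 4696 → 2348 → 1174 → 587 → 1762 → 881 → 2644 → 1322 → 661 → 1984 → 992 → 496 → 248 → 124 → 62 → 31 → 94 → 47 → 142 → 71 → 214 → 107 → 322 → 161 → 484 → 242 → 121 → 364 → 182 → 91 → 274 → 137 → 412 → 206 → 103 → 310 → 155 → 466 → 233 → 700 → 350 → 175 → 526 → 263 → 790 → 395 → 1186 → 593 → 1780 → 890 → 445 → 1336 → 668 → 334 → 167 → 502 → 251 → 754 → 377 → 1132 → 566 → 283 → 850 → 425 → 1276 → 638 → 319 → 958 → 479 → 1438 → 719 → 2158 → 1079 → 3238 → 1619 → 4858 → 2429 → 7288 → 3644 → 1822 → 911 → 2734 → 1367 → 4102 → 2051 → 6154 → 3077 → 9232 → 4616 → 2308 → 1154 → 577 → 1732 → 866 → 433 → 1300 → 650 → 325 → 976 → 488 → 244 → 122 → 61 → 184 → 92 → 46 → 23 → 70 → 35 → 106 → 53 → 160 → 80 → 40 → 20 → 10 → 5 → 16 → 8 → 4 → 2 → 1
Total steps = 135

135 steps


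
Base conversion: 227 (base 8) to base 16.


227 (base 8) = 151 (decimal)
151 (decimal) = 97 (base 16)


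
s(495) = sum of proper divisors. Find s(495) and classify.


Proper divisors: 1, 3, 5, 9, 11, 15, 33, 45, 55, 99, 165
Sum = 1 + 3 + 5 + 9 + 11 + 15 + 33 + 45 + 55 + 99 + 165 = 441
441 < 495 → deficient

s(495) = 441 (deficient)


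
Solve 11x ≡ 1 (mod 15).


GCD(11, 15) = 1, unique solution
a^(-1) mod 15 = 11
x = 11 * 1 mod 15 = 11

x ≡ 11 (mod 15)


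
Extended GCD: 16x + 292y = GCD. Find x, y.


Tabular extended Euclidean (each row: r = 16*s + 292*t):
r=16, s=1, t=0
r=292, s=0, t=1
q=0: r=16, s=1, t=0   [16*(1) + 292*(0) = 16]
q=18: r=4, s=-18, t=1   [16*(-18) + 292*(1) = 4]
q=4: r=0, s=73, t=-4   [16*(73) + 292*(-4) = 0]
GCD = 4; from the row with r=4: x=-18, y=1
Check: 16*(-18) + 292*(1) = -288 + 292 = 4

GCD = 4, x = -18, y = 1


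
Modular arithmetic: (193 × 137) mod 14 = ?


193 × 137 = 26441
26441 mod 14 = 9


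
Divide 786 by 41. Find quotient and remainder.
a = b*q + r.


786 = 41 * 19 + 7
Check: 779 + 7 = 786

q = 19, r = 7


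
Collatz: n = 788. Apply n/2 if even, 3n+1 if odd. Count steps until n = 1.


788 → 394 → 197 → 592 → 296 → 148 → 74 → 37 → 112 → 56 → 28 → 14 → 7 → 22 → 11 → 34 → 17 → 52 → 26 → 13 → 40 → 20 → 10 → 5 → 16 → 8 → 4 → 2 → 1
Total steps = 28

28 steps


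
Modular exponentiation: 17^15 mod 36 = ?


17^1 mod 36 = 17
17^2 mod 36 = 1
17^3 mod 36 = 17
17^4 mod 36 = 1
17^5 mod 36 = 17
17^6 mod 36 = 1
17^7 mod 36 = 17
17^8 mod 36 = 1
17^9 mod 36 = 17
17^10 mod 36 = 1
17^11 mod 36 = 17
17^12 mod 36 = 1
17^13 mod 36 = 17
17^14 mod 36 = 1
17^15 mod 36 = 17


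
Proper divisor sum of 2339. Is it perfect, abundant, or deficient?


Proper divisors: 1
Sum = 1 = 1
1 < 2339 → deficient

s(2339) = 1 (deficient)


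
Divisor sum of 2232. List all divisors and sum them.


Divisors of 2232: 1, 2, 3, 4, 6, 8, 9, 12, 18, 24, 31, 36, 62, 72, 93, 124, 186, 248, 279, 372, 558, 744, 1116, 2232
Sum = 1 + 2 + 3 + 4 + 6 + 8 + 9 + 12 + 18 + 24 + 31 + 36 + 62 + 72 + 93 + 124 + 186 + 248 + 279 + 372 + 558 + 744 + 1116 + 2232 = 6240

σ(2232) = 6240


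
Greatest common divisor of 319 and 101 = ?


319 = 3 * 101 + 16
101 = 6 * 16 + 5
16 = 3 * 5 + 1
5 = 5 * 1 + 0
GCD = 1


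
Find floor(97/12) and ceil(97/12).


97/12 = 8.0833
floor = 8
ceil = 9

floor = 8, ceil = 9


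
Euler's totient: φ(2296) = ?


2296 = 2^3 × 7 × 41
Prime factors: 2, 7, 41
φ(2296) = 2296 × (1-1/2) × (1-1/7) × (1-1/41)
= 2296 × 1/2 × 6/7 × 40/41 = 960

φ(2296) = 960


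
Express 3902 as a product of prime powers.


3902 / 2 = 1951
1951 / 1951 = 1
3902 = 2 × 1951


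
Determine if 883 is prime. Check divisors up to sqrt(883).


Check divisors up to sqrt(883) = 29.7153
No divisors found.
883 is prime.

Yes, 883 is prime


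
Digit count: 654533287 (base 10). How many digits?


654533287 has 9 digits in base 10
floor(log10(654533287)) + 1 = floor(8.8159) + 1 = 9

9 digits (base 10)


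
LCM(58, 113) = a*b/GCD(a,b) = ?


GCD(58, 113) = 1
LCM = 58*113/1 = 6554/1 = 6554

LCM = 6554


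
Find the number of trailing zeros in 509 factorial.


floor(509/5) = 101
floor(509/25) = 20
floor(509/125) = 4
Total = 125

125 trailing zeros


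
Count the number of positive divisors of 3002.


3002 = 2^1 × 19^1 × 79^1
d(3002) = (1+1) × (1+1) × (1+1) = 8

8 divisors


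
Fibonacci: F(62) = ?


Sequence: 1, 1, 2, 3, 5, 8, 13, 21, 34, 55, 89, 144, 233, 377, 610, 987, 1597, 2584, 4181, 6765, 10946, 17711, 28657, 46368, 75025, 121393, 196418, 317811, 514229, 832040, 1346269, 2178309, 3524578, 5702887, 9227465, 14930352, 24157817, 39088169, 63245986, 102334155, 165580141, 267914296, 433494437, 701408733, 1134903170, 1836311903, 2971215073, 4807526976, 7778742049, 12586269025, 20365011074, 32951280099, 53316291173, 86267571272, 139583862445, 225851433717, 365435296162, 591286729879, 956722026041, 1548008755920, 2504730781961, 4052739537881
F(62) = 4052739537881


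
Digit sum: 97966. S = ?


9 + 7 + 9 + 6 + 6 = 37


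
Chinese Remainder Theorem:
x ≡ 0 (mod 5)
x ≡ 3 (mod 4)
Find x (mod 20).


M = 5*4 = 20
M1 = M/5 = 4, M2 = M/4 = 5
M1^(-1) mod 5 = 4, M2^(-1) mod 4 = 1
x = 0*4*4 + 3*5*1 = 15
15 mod 20 = 15
Check: 15 mod 5 = 0 ✓, 15 mod 4 = 3 ✓

x ≡ 15 (mod 20)


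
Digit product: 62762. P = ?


6 × 2 × 7 × 6 × 2 = 1008


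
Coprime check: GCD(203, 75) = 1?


Euclidean algorithm:
203 = 2 * 75 + 53
75 = 1 * 53 + 22
53 = 2 * 22 + 9
22 = 2 * 9 + 4
9 = 2 * 4 + 1
4 = 4 * 1 + 0
GCD(203, 75) = 1

Yes, coprime (GCD = 1)


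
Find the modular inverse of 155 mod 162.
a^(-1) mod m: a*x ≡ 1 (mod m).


Use the extended Euclidean algorithm on (162, 155); each row r = 162*s + 155*t:
r=162, s=1, t=0
r=155, s=0, t=1
q=1: r=7, s=1, t=-1   [162*(1) + 155*(-1) = 7]
q=22: r=1, s=-22, t=23   [162*(-22) + 155*(23) = 1]
q=7: r=0, s=155, t=-162   [162*(155) + 155*(-162) = 0]
GCD = 1 with t = 23, so 155*(23) ≡ 1 (mod 162)
Inverse = 23 mod 162 = 23
Check: 155 * 23 = 3565 ≡ 1 (mod 162)

155^(-1) ≡ 23 (mod 162)


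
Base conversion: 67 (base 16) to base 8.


67 (base 16) = 103 (decimal)
103 (decimal) = 147 (base 8)


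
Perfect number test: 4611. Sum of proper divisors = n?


Proper divisors of 4611: 1, 3, 29, 53, 87, 159, 1537
Sum = 1 + 3 + 29 + 53 + 87 + 159 + 1537 = 1869

No, 4611 is not perfect (1869 ≠ 4611)


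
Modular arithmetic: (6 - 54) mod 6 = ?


6 - 54 = -48
-48 mod 6 = 0


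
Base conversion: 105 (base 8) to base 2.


105 (base 8) = 69 (decimal)
69 (decimal) = 1000101 (base 2)


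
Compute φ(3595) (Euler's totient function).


3595 = 5 × 719
Prime factors: 5, 719
φ(3595) = 3595 × (1-1/5) × (1-1/719)
= 3595 × 4/5 × 718/719 = 2872

φ(3595) = 2872


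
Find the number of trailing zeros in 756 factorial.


floor(756/5) = 151
floor(756/25) = 30
floor(756/125) = 6
floor(756/625) = 1
Total = 188

188 trailing zeros


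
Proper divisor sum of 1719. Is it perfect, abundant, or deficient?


Proper divisors: 1, 3, 9, 191, 573
Sum = 1 + 3 + 9 + 191 + 573 = 777
777 < 1719 → deficient

s(1719) = 777 (deficient)


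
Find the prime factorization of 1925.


1925 / 5 = 385
385 / 5 = 77
77 / 7 = 11
11 / 11 = 1
1925 = 5^2 × 7 × 11


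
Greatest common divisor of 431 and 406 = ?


431 = 1 * 406 + 25
406 = 16 * 25 + 6
25 = 4 * 6 + 1
6 = 6 * 1 + 0
GCD = 1


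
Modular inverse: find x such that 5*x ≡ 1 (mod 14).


Use the extended Euclidean algorithm on (14, 5); each row r = 14*s + 5*t:
r=14, s=1, t=0
r=5, s=0, t=1
q=2: r=4, s=1, t=-2   [14*(1) + 5*(-2) = 4]
q=1: r=1, s=-1, t=3   [14*(-1) + 5*(3) = 1]
q=4: r=0, s=5, t=-14   [14*(5) + 5*(-14) = 0]
GCD = 1 with t = 3, so 5*(3) ≡ 1 (mod 14)
Inverse = 3 mod 14 = 3
Check: 5 * 3 = 15 ≡ 1 (mod 14)

5^(-1) ≡ 3 (mod 14)


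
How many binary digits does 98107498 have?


98107498 in base 2 = 101110110010000000001101010
Number of digits = 27

27 digits (base 2)


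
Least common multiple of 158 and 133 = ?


GCD(158, 133) = 1
LCM = 158*133/1 = 21014/1 = 21014

LCM = 21014


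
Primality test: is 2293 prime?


Check divisors up to sqrt(2293) = 47.8853
No divisors found.
2293 is prime.

Yes, 2293 is prime


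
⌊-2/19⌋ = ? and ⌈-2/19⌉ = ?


-2/19 = -0.1053
floor = -1
ceil = 0

floor = -1, ceil = 0


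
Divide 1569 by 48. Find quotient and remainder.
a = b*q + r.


1569 = 48 * 32 + 33
Check: 1536 + 33 = 1569

q = 32, r = 33


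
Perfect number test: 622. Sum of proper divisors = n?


Proper divisors of 622: 1, 2, 311
Sum = 1 + 2 + 311 = 314

No, 622 is not perfect (314 ≠ 622)


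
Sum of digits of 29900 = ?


2 + 9 + 9 + 0 + 0 = 20


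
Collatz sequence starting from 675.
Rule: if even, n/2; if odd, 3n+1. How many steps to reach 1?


675 → 2026 → 1013 → 3040 → 1520 → 760 → 380 → 190 → 95 → 286 → 143 → 430 → 215 → 646 → 323 → 970 → 485 → 1456 → 728 → 364 → 182 → 91 → 274 → 137 → 412 → 206 → 103 → 310 → 155 → 466 → 233 → 700 → 350 → 175 → 526 → 263 → 790 → 395 → 1186 → 593 → 1780 → 890 → 445 → 1336 → 668 → 334 → 167 → 502 → 251 → 754 → 377 → 1132 → 566 → 283 → 850 → 425 → 1276 → 638 → 319 → 958 → 479 → 1438 → 719 → 2158 → 1079 → 3238 → 1619 → 4858 → 2429 → 7288 → 3644 → 1822 → 911 → 2734 → 1367 → 4102 → 2051 → 6154 → 3077 → 9232 → 4616 → 2308 → 1154 → 577 → 1732 → 866 → 433 → 1300 → 650 → 325 → 976 → 488 → 244 → 122 → 61 → 184 → 92 → 46 → 23 → 70 → 35 → 106 → 53 → 160 → 80 → 40 → 20 → 10 → 5 → 16 → 8 → 4 → 2 → 1
Total steps = 113

113 steps


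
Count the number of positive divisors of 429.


429 = 3^1 × 11^1 × 13^1
d(429) = (1+1) × (1+1) × (1+1) = 8

8 divisors


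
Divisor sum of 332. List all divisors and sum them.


Divisors of 332: 1, 2, 4, 83, 166, 332
Sum = 1 + 2 + 4 + 83 + 166 + 332 = 588

σ(332) = 588


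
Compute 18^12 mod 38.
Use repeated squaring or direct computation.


18^1 mod 38 = 18
18^2 mod 38 = 20
18^3 mod 38 = 18
18^4 mod 38 = 20
18^5 mod 38 = 18
18^6 mod 38 = 20
18^7 mod 38 = 18
18^8 mod 38 = 20
18^9 mod 38 = 18
18^10 mod 38 = 20
18^11 mod 38 = 18
18^12 mod 38 = 20


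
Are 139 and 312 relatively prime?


Euclidean algorithm:
312 = 2 * 139 + 34
139 = 4 * 34 + 3
34 = 11 * 3 + 1
3 = 3 * 1 + 0
GCD(139, 312) = 1

Yes, coprime (GCD = 1)


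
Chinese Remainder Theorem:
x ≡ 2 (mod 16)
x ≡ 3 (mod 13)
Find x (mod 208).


M = 16*13 = 208
M1 = M/16 = 13, M2 = M/13 = 16
M1^(-1) mod 16 = 5, M2^(-1) mod 13 = 9
x = 2*13*5 + 3*16*9 = 562
562 mod 208 = 146
Check: 146 mod 16 = 2 ✓, 146 mod 13 = 3 ✓

x ≡ 146 (mod 208)


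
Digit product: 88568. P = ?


8 × 8 × 5 × 6 × 8 = 15360


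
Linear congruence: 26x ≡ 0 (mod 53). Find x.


GCD(26, 53) = 1, unique solution
a^(-1) mod 53 = 51
x = 51 * 0 mod 53 = 0

x ≡ 0 (mod 53)


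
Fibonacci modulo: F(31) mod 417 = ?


F(k) mod 417 for k=1..31:
1, 1, 2, 3, 5, 8, 13, 21, 34, 55, 89, 144, 233, 377, 193, 153, 346, 82, 11, 93, 104, 197, 301, 81, 382, 46, 11, 57, 68, 125, 193
F(31) mod 417 = 193


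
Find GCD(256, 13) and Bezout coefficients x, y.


Tabular extended Euclidean (each row: r = 256*s + 13*t):
r=256, s=1, t=0
r=13, s=0, t=1
q=19: r=9, s=1, t=-19   [256*(1) + 13*(-19) = 9]
q=1: r=4, s=-1, t=20   [256*(-1) + 13*(20) = 4]
q=2: r=1, s=3, t=-59   [256*(3) + 13*(-59) = 1]
q=4: r=0, s=-13, t=256   [256*(-13) + 13*(256) = 0]
GCD = 1; from the row with r=1: x=3, y=-59
Check: 256*(3) + 13*(-59) = 768 - 767 = 1

GCD = 1, x = 3, y = -59


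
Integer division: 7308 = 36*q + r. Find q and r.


7308 = 36 * 203 + 0
Check: 7308 + 0 = 7308

q = 203, r = 0


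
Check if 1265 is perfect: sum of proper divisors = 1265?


Proper divisors of 1265: 1, 5, 11, 23, 55, 115, 253
Sum = 1 + 5 + 11 + 23 + 55 + 115 + 253 = 463

No, 1265 is not perfect (463 ≠ 1265)


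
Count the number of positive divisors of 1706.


1706 = 2^1 × 853^1
d(1706) = (1+1) × (1+1) = 4

4 divisors


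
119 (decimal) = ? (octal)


119 (base 10) = 119 (decimal)
119 (decimal) = 167 (base 8)


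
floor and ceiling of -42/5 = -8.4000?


-42/5 = -8.4000
floor = -9
ceil = -8

floor = -9, ceil = -8


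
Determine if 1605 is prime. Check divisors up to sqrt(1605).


1605 / 3 = 535 (exact division)
1605 is NOT prime.

No, 1605 is not prime


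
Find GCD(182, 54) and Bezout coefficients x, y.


Tabular extended Euclidean (each row: r = 182*s + 54*t):
r=182, s=1, t=0
r=54, s=0, t=1
q=3: r=20, s=1, t=-3   [182*(1) + 54*(-3) = 20]
q=2: r=14, s=-2, t=7   [182*(-2) + 54*(7) = 14]
q=1: r=6, s=3, t=-10   [182*(3) + 54*(-10) = 6]
q=2: r=2, s=-8, t=27   [182*(-8) + 54*(27) = 2]
q=3: r=0, s=27, t=-91   [182*(27) + 54*(-91) = 0]
GCD = 2; from the row with r=2: x=-8, y=27
Check: 182*(-8) + 54*(27) = -1456 + 1458 = 2

GCD = 2, x = -8, y = 27


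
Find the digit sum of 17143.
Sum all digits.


1 + 7 + 1 + 4 + 3 = 16


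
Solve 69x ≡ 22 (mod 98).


GCD(69, 98) = 1, unique solution
a^(-1) mod 98 = 27
x = 27 * 22 mod 98 = 6

x ≡ 6 (mod 98)


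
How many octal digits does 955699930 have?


955699930 in base 8 = 7075551332
Number of digits = 10

10 digits (base 8)


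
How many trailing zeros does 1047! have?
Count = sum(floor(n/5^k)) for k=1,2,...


floor(1047/5) = 209
floor(1047/25) = 41
floor(1047/125) = 8
floor(1047/625) = 1
Total = 259

259 trailing zeros


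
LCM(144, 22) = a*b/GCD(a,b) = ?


GCD(144, 22) = 2
LCM = 144*22/2 = 3168/2 = 1584

LCM = 1584


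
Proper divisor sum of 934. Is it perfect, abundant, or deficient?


Proper divisors: 1, 2, 467
Sum = 1 + 2 + 467 = 470
470 < 934 → deficient

s(934) = 470 (deficient)


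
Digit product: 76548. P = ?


7 × 6 × 5 × 4 × 8 = 6720


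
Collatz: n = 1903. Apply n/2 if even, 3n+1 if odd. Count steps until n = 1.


1903 → 5710 → 2855 → 8566 → 4283 → 12850 → 6425 → 19276 → 9638 → 4819 → 14458 → 7229 → 21688 → 10844 → 5422 → 2711 → 8134 → 4067 → 12202 → 6101 → 18304 → 9152 → 4576 → 2288 → 1144 → 572 → 286 → 143 → 430 → 215 → 646 → 323 → 970 → 485 → 1456 → 728 → 364 → 182 → 91 → 274 → 137 → 412 → 206 → 103 → 310 → 155 → 466 → 233 → 700 → 350 → 175 → 526 → 263 → 790 → 395 → 1186 → 593 → 1780 → 890 → 445 → 1336 → 668 → 334 → 167 → 502 → 251 → 754 → 377 → 1132 → 566 → 283 → 850 → 425 → 1276 → 638 → 319 → 958 → 479 → 1438 → 719 → 2158 → 1079 → 3238 → 1619 → 4858 → 2429 → 7288 → 3644 → 1822 → 911 → 2734 → 1367 → 4102 → 2051 → 6154 → 3077 → 9232 → 4616 → 2308 → 1154 → 577 → 1732 → 866 → 433 → 1300 → 650 → 325 → 976 → 488 → 244 → 122 → 61 → 184 → 92 → 46 → 23 → 70 → 35 → 106 → 53 → 160 → 80 → 40 → 20 → 10 → 5 → 16 → 8 → 4 → 2 → 1
Total steps = 130

130 steps


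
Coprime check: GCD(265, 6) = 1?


Euclidean algorithm:
265 = 44 * 6 + 1
6 = 6 * 1 + 0
GCD(265, 6) = 1

Yes, coprime (GCD = 1)


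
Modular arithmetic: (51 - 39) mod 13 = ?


51 - 39 = 12
12 mod 13 = 12


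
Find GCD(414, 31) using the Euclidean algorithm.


414 = 13 * 31 + 11
31 = 2 * 11 + 9
11 = 1 * 9 + 2
9 = 4 * 2 + 1
2 = 2 * 1 + 0
GCD = 1


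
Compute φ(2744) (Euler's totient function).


2744 = 2^3 × 7^3
Prime factors: 2, 7
φ(2744) = 2744 × (1-1/2) × (1-1/7)
= 2744 × 1/2 × 6/7 = 1176

φ(2744) = 1176


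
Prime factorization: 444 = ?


444 / 2 = 222
222 / 2 = 111
111 / 3 = 37
37 / 37 = 1
444 = 2^2 × 3 × 37


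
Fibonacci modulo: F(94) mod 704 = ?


F(k) mod 704 for k=1..94:
1, 1, 2, 3, 5, 8, 13, 21, 34, 55, 89, 144, 233, 377, 610, 283, 189, 472, 661, 429, 386, 111, 497, 608, 401, 305, 2, 307, 309, 616, 221, 133, 354, 487, 137, 624, 57, 681, 34, 11, 45, 56, 101, 157, 258, 415, 673, 384, 353, 33, 386, 419, 101, 520, 621, 437, 354, 87, 441, 528, 265, 89, 354, 443, 93, 536, 629, 461, 386, 143, 529, 672, 497, 465, 258, 19, 277, 296, 573, 165, 34, 199, 233, 432, 665, 393, 354, 43, 397, 440, 133, 573, 2, 575
F(94) mod 704 = 575


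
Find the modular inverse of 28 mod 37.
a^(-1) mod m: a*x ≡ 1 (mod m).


Use the extended Euclidean algorithm on (37, 28); each row r = 37*s + 28*t:
r=37, s=1, t=0
r=28, s=0, t=1
q=1: r=9, s=1, t=-1   [37*(1) + 28*(-1) = 9]
q=3: r=1, s=-3, t=4   [37*(-3) + 28*(4) = 1]
q=9: r=0, s=28, t=-37   [37*(28) + 28*(-37) = 0]
GCD = 1 with t = 4, so 28*(4) ≡ 1 (mod 37)
Inverse = 4 mod 37 = 4
Check: 28 * 4 = 112 ≡ 1 (mod 37)

28^(-1) ≡ 4 (mod 37)


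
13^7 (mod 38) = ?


13^1 mod 38 = 13
13^2 mod 38 = 17
13^3 mod 38 = 31
13^4 mod 38 = 23
13^5 mod 38 = 33
13^6 mod 38 = 11
13^7 mod 38 = 29


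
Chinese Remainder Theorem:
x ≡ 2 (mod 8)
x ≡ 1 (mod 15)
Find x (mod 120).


M = 8*15 = 120
M1 = M/8 = 15, M2 = M/15 = 8
M1^(-1) mod 8 = 7, M2^(-1) mod 15 = 2
x = 2*15*7 + 1*8*2 = 226
226 mod 120 = 106
Check: 106 mod 8 = 2 ✓, 106 mod 15 = 1 ✓

x ≡ 106 (mod 120)


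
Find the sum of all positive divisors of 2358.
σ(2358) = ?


Divisors of 2358: 1, 2, 3, 6, 9, 18, 131, 262, 393, 786, 1179, 2358
Sum = 1 + 2 + 3 + 6 + 9 + 18 + 131 + 262 + 393 + 786 + 1179 + 2358 = 5148

σ(2358) = 5148


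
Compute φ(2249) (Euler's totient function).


2249 = 13 × 173
Prime factors: 13, 173
φ(2249) = 2249 × (1-1/13) × (1-1/173)
= 2249 × 12/13 × 172/173 = 2064

φ(2249) = 2064


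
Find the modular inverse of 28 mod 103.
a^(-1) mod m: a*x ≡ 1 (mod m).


Use the extended Euclidean algorithm on (103, 28); each row r = 103*s + 28*t:
r=103, s=1, t=0
r=28, s=0, t=1
q=3: r=19, s=1, t=-3   [103*(1) + 28*(-3) = 19]
q=1: r=9, s=-1, t=4   [103*(-1) + 28*(4) = 9]
q=2: r=1, s=3, t=-11   [103*(3) + 28*(-11) = 1]
q=9: r=0, s=-28, t=103   [103*(-28) + 28*(103) = 0]
GCD = 1 with t = -11, so 28*(-11) ≡ 1 (mod 103)
Inverse = -11 mod 103 = 92
Check: 28 * 92 = 2576 ≡ 1 (mod 103)

28^(-1) ≡ 92 (mod 103)


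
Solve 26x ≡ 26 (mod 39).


GCD(26, 39) = 13 divides 26
Divide: 2x ≡ 2 (mod 3)
x ≡ 1 (mod 3)


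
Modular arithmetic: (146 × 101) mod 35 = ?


146 × 101 = 14746
14746 mod 35 = 11


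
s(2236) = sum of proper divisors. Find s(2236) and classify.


Proper divisors: 1, 2, 4, 13, 26, 43, 52, 86, 172, 559, 1118
Sum = 1 + 2 + 4 + 13 + 26 + 43 + 52 + 86 + 172 + 559 + 1118 = 2076
2076 < 2236 → deficient

s(2236) = 2076 (deficient)


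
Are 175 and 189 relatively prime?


Euclidean algorithm:
189 = 1 * 175 + 14
175 = 12 * 14 + 7
14 = 2 * 7 + 0
GCD(175, 189) = 7

No, not coprime (GCD = 7)


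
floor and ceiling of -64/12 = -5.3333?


-64/12 = -5.3333
floor = -6
ceil = -5

floor = -6, ceil = -5


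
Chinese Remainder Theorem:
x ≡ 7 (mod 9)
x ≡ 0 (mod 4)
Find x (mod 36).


M = 9*4 = 36
M1 = M/9 = 4, M2 = M/4 = 9
M1^(-1) mod 9 = 7, M2^(-1) mod 4 = 1
x = 7*4*7 + 0*9*1 = 196
196 mod 36 = 16
Check: 16 mod 9 = 7 ✓, 16 mod 4 = 0 ✓

x ≡ 16 (mod 36)


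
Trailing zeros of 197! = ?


floor(197/5) = 39
floor(197/25) = 7
floor(197/125) = 1
Total = 47

47 trailing zeros


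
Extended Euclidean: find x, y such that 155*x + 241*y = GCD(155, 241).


Tabular extended Euclidean (each row: r = 155*s + 241*t):
r=155, s=1, t=0
r=241, s=0, t=1
q=0: r=155, s=1, t=0   [155*(1) + 241*(0) = 155]
q=1: r=86, s=-1, t=1   [155*(-1) + 241*(1) = 86]
q=1: r=69, s=2, t=-1   [155*(2) + 241*(-1) = 69]
q=1: r=17, s=-3, t=2   [155*(-3) + 241*(2) = 17]
q=4: r=1, s=14, t=-9   [155*(14) + 241*(-9) = 1]
q=17: r=0, s=-241, t=155   [155*(-241) + 241*(155) = 0]
GCD = 1; from the row with r=1: x=14, y=-9
Check: 155*(14) + 241*(-9) = 2170 - 2169 = 1

GCD = 1, x = 14, y = -9


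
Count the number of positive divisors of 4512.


4512 = 2^5 × 3^1 × 47^1
d(4512) = (5+1) × (1+1) × (1+1) = 24

24 divisors


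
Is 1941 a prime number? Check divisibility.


1941 / 3 = 647 (exact division)
1941 is NOT prime.

No, 1941 is not prime


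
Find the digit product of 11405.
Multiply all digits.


1 × 1 × 4 × 0 × 5 = 0


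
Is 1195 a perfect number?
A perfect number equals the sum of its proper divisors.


Proper divisors of 1195: 1, 5, 239
Sum = 1 + 5 + 239 = 245

No, 1195 is not perfect (245 ≠ 1195)


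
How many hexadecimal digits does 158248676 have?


158248676 in base 16 = 96EAEE4
Number of digits = 7

7 digits (base 16)


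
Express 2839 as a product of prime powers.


2839 / 17 = 167
167 / 167 = 1
2839 = 17 × 167


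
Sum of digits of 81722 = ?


8 + 1 + 7 + 2 + 2 = 20


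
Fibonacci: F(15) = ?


Sequence: 1, 1, 2, 3, 5, 8, 13, 21, 34, 55, 89, 144, 233, 377, 610
F(15) = 610


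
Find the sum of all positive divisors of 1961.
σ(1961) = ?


Divisors of 1961: 1, 37, 53, 1961
Sum = 1 + 37 + 53 + 1961 = 2052

σ(1961) = 2052


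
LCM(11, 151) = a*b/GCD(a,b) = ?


GCD(11, 151) = 1
LCM = 11*151/1 = 1661/1 = 1661

LCM = 1661


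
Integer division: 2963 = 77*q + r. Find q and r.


2963 = 77 * 38 + 37
Check: 2926 + 37 = 2963

q = 38, r = 37


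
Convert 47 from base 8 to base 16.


47 (base 8) = 39 (decimal)
39 (decimal) = 27 (base 16)


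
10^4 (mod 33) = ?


10^1 mod 33 = 10
10^2 mod 33 = 1
10^3 mod 33 = 10
10^4 mod 33 = 1


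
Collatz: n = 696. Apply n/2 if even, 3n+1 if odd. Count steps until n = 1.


696 → 348 → 174 → 87 → 262 → 131 → 394 → 197 → 592 → 296 → 148 → 74 → 37 → 112 → 56 → 28 → 14 → 7 → 22 → 11 → 34 → 17 → 52 → 26 → 13 → 40 → 20 → 10 → 5 → 16 → 8 → 4 → 2 → 1
Total steps = 33

33 steps


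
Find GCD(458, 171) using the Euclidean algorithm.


458 = 2 * 171 + 116
171 = 1 * 116 + 55
116 = 2 * 55 + 6
55 = 9 * 6 + 1
6 = 6 * 1 + 0
GCD = 1


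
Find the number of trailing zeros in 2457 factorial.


floor(2457/5) = 491
floor(2457/25) = 98
floor(2457/125) = 19
floor(2457/625) = 3
Total = 611

611 trailing zeros


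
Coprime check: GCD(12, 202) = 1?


Euclidean algorithm:
202 = 16 * 12 + 10
12 = 1 * 10 + 2
10 = 5 * 2 + 0
GCD(12, 202) = 2

No, not coprime (GCD = 2)


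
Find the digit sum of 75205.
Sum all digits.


7 + 5 + 2 + 0 + 5 = 19


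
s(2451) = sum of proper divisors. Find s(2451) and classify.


Proper divisors: 1, 3, 19, 43, 57, 129, 817
Sum = 1 + 3 + 19 + 43 + 57 + 129 + 817 = 1069
1069 < 2451 → deficient

s(2451) = 1069 (deficient)


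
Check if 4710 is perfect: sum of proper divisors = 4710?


Proper divisors of 4710: 1, 2, 3, 5, 6, 10, 15, 30, 157, 314, 471, 785, 942, 1570, 2355
Sum = 1 + 2 + 3 + 5 + 6 + 10 + 15 + 30 + 157 + 314 + 471 + 785 + 942 + 1570 + 2355 = 6666

No, 4710 is not perfect (6666 ≠ 4710)


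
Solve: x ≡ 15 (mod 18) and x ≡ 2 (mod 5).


M = 18*5 = 90
M1 = M/18 = 5, M2 = M/5 = 18
M1^(-1) mod 18 = 11, M2^(-1) mod 5 = 2
x = 15*5*11 + 2*18*2 = 897
897 mod 90 = 87
Check: 87 mod 18 = 15 ✓, 87 mod 5 = 2 ✓

x ≡ 87 (mod 90)


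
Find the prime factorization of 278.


278 / 2 = 139
139 / 139 = 1
278 = 2 × 139


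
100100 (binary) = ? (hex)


100100 (base 2) = 36 (decimal)
36 (decimal) = 24 (base 16)


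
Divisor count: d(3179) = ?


3179 = 11^1 × 17^2
d(3179) = (1+1) × (2+1) = 6

6 divisors


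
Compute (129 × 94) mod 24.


129 × 94 = 12126
12126 mod 24 = 6


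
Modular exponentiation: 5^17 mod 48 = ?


5^1 mod 48 = 5
5^2 mod 48 = 25
5^3 mod 48 = 29
5^4 mod 48 = 1
5^5 mod 48 = 5
5^6 mod 48 = 25
5^7 mod 48 = 29
5^8 mod 48 = 1
5^9 mod 48 = 5
5^10 mod 48 = 25
5^11 mod 48 = 29
5^12 mod 48 = 1
5^13 mod 48 = 5
5^14 mod 48 = 25
5^15 mod 48 = 29
5^16 mod 48 = 1
5^17 mod 48 = 5
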